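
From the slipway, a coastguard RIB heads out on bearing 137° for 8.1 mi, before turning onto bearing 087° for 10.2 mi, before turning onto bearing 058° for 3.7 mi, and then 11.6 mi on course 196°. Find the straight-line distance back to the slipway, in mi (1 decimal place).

21.4 mi

Leg 1 (137°, 8.1 mi): east 8.1 sin 137° = 5.52, north 8.1 cos 137° = -5.92
Leg 2 (087°, 10.2 mi): east 10.2 sin 87° = 10.19, north 10.2 cos 87° = 0.53
Leg 3 (058°, 3.7 mi): east 3.7 sin 58° = 3.14, north 3.7 cos 58° = 1.96
Leg 4 (196°, 11.6 mi): east 11.6 sin 196° = -3.20, north 11.6 cos 196° = -11.15
Net: 15.65 east, -14.58 north. Distance = √((15.65)² + (-14.58)²) = 21.390 mi.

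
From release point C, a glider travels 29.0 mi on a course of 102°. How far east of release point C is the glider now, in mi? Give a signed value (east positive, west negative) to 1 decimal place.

28.4 mi

Leg 1 (102°, 29.0 mi): east 29.0 sin 102° = 28.37, north 29.0 cos 102° = -6.03
Net east component: 28.37 mi.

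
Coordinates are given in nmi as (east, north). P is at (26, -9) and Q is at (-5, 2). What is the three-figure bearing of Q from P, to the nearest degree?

Δeast = -5 − 26 = -31.00; Δnorth = 2 − -9 = 11.00.
Bearing = atan2(Δeast, Δnorth) mod 360° = 289.54° ≈ 290°.

290°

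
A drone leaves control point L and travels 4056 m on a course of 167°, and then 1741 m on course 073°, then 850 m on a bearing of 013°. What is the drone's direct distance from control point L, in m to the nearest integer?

3808 m

Leg 1 (167°, 4056 m): east 4056 sin 167° = 912.40, north 4056 cos 167° = -3952.04
Leg 2 (073°, 1741 m): east 1741 sin 73° = 1664.93, north 1741 cos 73° = 509.02
Leg 3 (013°, 850 m): east 850 sin 13° = 191.21, north 850 cos 13° = 828.21
Net: 2768.54 east, -2614.81 north. Distance = √((2768.54)² + (-2614.81)²) = 3808.153 m.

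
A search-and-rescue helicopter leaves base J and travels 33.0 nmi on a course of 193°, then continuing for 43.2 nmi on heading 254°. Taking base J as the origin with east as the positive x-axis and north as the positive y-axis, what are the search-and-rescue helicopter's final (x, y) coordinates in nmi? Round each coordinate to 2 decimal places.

Leg 1 (193°, 33.0 nmi): east 33.0 sin 193° = -7.42, north 33.0 cos 193° = -32.15
Leg 2 (254°, 43.2 nmi): east 43.2 sin 254° = -41.53, north 43.2 cos 254° = -11.91
Summing: -48.95 nmi east, -44.06 nmi north → (-48.95, -44.06).

(-48.95, -44.06)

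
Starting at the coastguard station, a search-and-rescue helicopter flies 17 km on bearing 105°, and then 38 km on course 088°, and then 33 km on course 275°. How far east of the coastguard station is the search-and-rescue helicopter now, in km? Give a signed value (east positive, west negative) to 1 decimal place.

Leg 1 (105°, 17 km): east 17 sin 105° = 16.42, north 17 cos 105° = -4.40
Leg 2 (088°, 38 km): east 38 sin 88° = 37.98, north 38 cos 88° = 1.33
Leg 3 (275°, 33 km): east 33 sin 275° = -32.87, north 33 cos 275° = 2.88
Net east component: 21.52 km.

21.5 km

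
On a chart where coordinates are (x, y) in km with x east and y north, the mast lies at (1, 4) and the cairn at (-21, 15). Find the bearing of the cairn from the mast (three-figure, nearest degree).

Δeast = -21 − 1 = -22.00; Δnorth = 15 − 4 = 11.00.
Bearing = atan2(Δeast, Δnorth) mod 360° = 296.57° ≈ 297°.

297°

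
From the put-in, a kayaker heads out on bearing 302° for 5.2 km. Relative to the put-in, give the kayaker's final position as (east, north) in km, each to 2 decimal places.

(-4.41, 2.76)

Leg 1 (302°, 5.2 km): east 5.2 sin 302° = -4.41, north 5.2 cos 302° = 2.76
Summing: -4.41 km east, 2.76 km north → (-4.41, 2.76).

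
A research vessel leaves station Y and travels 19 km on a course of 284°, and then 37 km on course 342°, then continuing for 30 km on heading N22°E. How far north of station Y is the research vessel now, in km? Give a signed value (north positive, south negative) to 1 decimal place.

Leg 1 (284°, 19 km): east 19 sin 284° = -18.44, north 19 cos 284° = 4.60
Leg 2 (342°, 37 km): east 37 sin 342° = -11.43, north 37 cos 342° = 35.19
Leg 3 (N22°E, 30 km): east 30 sin 22° = 11.24, north 30 cos 22° = 27.82
Net north component: 67.60 km.

67.6 km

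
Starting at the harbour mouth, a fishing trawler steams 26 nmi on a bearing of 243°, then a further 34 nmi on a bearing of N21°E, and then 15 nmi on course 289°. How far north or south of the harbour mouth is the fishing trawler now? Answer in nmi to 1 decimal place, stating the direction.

Leg 1 (243°, 26 nmi): east 26 sin 243° = -23.17, north 26 cos 243° = -11.80
Leg 2 (N21°E, 34 nmi): east 34 sin 21° = 12.18, north 34 cos 21° = 31.74
Leg 3 (289°, 15 nmi): east 15 sin 289° = -14.18, north 15 cos 289° = 4.88
Net north component: 24.82 nmi.

24.8 nmi north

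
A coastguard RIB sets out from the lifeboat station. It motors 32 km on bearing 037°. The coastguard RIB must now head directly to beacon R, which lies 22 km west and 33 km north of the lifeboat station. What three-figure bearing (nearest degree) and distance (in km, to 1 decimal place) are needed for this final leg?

Leg 1 (037°, 32 km): east 32 sin 37° = 19.26, north 32 cos 37° = 25.56
Current position: (19.26, 25.56). Target: (-22, 33). Remaining: Δeast = -41.26, Δnorth = 7.44.
Bearing = atan2(-41.26, 7.44) mod 360° = 280.23°; distance = √((-41.26)² + (7.44)²) = 41.924 km.

280°, 41.9 km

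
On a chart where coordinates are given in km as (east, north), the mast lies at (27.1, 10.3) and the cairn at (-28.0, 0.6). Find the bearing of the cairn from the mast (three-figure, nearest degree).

260°

Δeast = -28.0 − 27.1 = -55.10; Δnorth = 0.6 − 10.3 = -9.70.
Bearing = atan2(Δeast, Δnorth) mod 360° = 260.02° ≈ 260°.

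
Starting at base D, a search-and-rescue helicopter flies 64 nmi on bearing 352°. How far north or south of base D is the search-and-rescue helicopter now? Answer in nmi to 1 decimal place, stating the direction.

Leg 1 (352°, 64 nmi): east 64 sin 352° = -8.91, north 64 cos 352° = 63.38
Net north component: 63.38 nmi.

63.4 nmi north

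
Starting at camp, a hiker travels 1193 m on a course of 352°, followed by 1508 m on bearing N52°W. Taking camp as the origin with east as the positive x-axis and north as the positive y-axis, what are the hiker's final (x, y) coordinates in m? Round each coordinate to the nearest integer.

Leg 1 (352°, 1193 m): east 1193 sin 352° = -166.03, north 1193 cos 352° = 1181.39
Leg 2 (N52°W, 1508 m): east 1508 sin 308° = -1188.32, north 1508 cos 308° = 928.42
Summing: -1354.35 m east, 2109.81 m north → (-1354, 2110).

(-1354, 2110)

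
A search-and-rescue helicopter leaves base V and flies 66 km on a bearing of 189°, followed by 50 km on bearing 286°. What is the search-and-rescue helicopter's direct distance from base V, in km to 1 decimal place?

77.8 km

Leg 1 (189°, 66 km): east 66 sin 189° = -10.32, north 66 cos 189° = -65.19
Leg 2 (286°, 50 km): east 50 sin 286° = -48.06, north 50 cos 286° = 13.78
Net: -58.39 east, -51.41 north. Distance = √((-58.39)² + (-51.41)²) = 77.792 km.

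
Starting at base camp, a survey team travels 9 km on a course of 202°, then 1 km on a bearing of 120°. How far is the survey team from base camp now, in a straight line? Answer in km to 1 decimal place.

Leg 1 (202°, 9 km): east 9 sin 202° = -3.37, north 9 cos 202° = -8.34
Leg 2 (120°, 1 km): east 1 sin 120° = 0.87, north 1 cos 120° = -0.50
Net: -2.51 east, -8.84 north. Distance = √((-2.51)² + (-8.84)²) = 9.193 km.

9.2 km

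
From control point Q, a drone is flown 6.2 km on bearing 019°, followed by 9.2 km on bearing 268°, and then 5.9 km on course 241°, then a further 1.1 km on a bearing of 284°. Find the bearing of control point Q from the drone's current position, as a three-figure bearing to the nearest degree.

Leg 1 (019°, 6.2 km): east 6.2 sin 19° = 2.02, north 6.2 cos 19° = 5.86
Leg 2 (268°, 9.2 km): east 9.2 sin 268° = -9.19, north 9.2 cos 268° = -0.32
Leg 3 (241°, 5.9 km): east 5.9 sin 241° = -5.16, north 5.9 cos 241° = -2.86
Leg 4 (284°, 1.1 km): east 1.1 sin 284° = -1.07, north 1.1 cos 284° = 0.27
Net displacement: -13.40 east, 2.95 north. Direction back to start is (13.40, -2.95): bearing = atan2(13.40, -2.95) mod 360° = 102.40° ≈ 102°.

102°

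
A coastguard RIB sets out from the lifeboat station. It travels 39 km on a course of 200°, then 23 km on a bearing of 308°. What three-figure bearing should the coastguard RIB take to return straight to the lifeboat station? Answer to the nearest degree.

Leg 1 (200°, 39 km): east 39 sin 200° = -13.34, north 39 cos 200° = -36.65
Leg 2 (308°, 23 km): east 23 sin 308° = -18.12, north 23 cos 308° = 14.16
Net displacement: -31.46 east, -22.49 north. Direction back to start is (31.46, 22.49): bearing = atan2(31.46, 22.49) mod 360° = 54.45° ≈ 054°.

054°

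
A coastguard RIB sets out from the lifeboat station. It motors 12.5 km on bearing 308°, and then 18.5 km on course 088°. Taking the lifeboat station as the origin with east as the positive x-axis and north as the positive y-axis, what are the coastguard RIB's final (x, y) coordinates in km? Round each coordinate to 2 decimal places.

(8.64, 8.34)

Leg 1 (308°, 12.5 km): east 12.5 sin 308° = -9.85, north 12.5 cos 308° = 7.70
Leg 2 (088°, 18.5 km): east 18.5 sin 88° = 18.49, north 18.5 cos 88° = 0.65
Summing: 8.64 km east, 8.34 km north → (8.64, 8.34).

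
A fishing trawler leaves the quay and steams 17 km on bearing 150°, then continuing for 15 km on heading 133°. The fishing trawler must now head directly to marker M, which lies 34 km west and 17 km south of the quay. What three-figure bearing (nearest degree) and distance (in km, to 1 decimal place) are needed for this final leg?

278°, 54.1 km

Leg 1 (150°, 17 km): east 17 sin 150° = 8.50, north 17 cos 150° = -14.72
Leg 2 (133°, 15 km): east 15 sin 133° = 10.97, north 15 cos 133° = -10.23
Current position: (19.47, -24.95). Target: (-34, -17). Remaining: Δeast = -53.47, Δnorth = 7.95.
Bearing = atan2(-53.47, 7.95) mod 360° = 278.46°; distance = √((-53.47)² + (7.95)²) = 54.058 km.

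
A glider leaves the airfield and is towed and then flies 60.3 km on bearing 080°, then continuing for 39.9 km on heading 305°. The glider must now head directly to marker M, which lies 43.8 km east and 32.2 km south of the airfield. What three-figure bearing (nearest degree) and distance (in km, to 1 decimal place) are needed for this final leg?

165°, 67.8 km

Leg 1 (080°, 60.3 km): east 60.3 sin 80° = 59.38, north 60.3 cos 80° = 10.47
Leg 2 (305°, 39.9 km): east 39.9 sin 305° = -32.68, north 39.9 cos 305° = 22.89
Current position: (26.70, 33.36). Target: (43.8, -32.2). Remaining: Δeast = 17.10, Δnorth = -65.56.
Bearing = atan2(17.10, -65.56) mod 360° = 165.38°; distance = √((17.10)² + (-65.56)²) = 67.750 km.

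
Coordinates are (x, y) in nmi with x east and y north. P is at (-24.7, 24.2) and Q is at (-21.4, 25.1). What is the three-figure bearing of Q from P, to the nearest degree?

075°

Δeast = -21.4 − -24.7 = 3.30; Δnorth = 25.1 − 24.2 = 0.90.
Bearing = atan2(Δeast, Δnorth) mod 360° = 74.74° ≈ 075°.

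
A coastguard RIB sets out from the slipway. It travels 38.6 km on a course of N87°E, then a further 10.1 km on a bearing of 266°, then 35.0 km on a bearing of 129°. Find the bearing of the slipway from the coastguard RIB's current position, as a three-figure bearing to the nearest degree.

Leg 1 (N87°E, 38.6 km): east 38.6 sin 87° = 38.55, north 38.6 cos 87° = 2.02
Leg 2 (266°, 10.1 km): east 10.1 sin 266° = -10.08, north 10.1 cos 266° = -0.70
Leg 3 (129°, 35.0 km): east 35.0 sin 129° = 27.20, north 35.0 cos 129° = -22.03
Net displacement: 55.67 east, -20.71 north. Direction back to start is (-55.67, 20.71): bearing = atan2(-55.67, 20.71) mod 360° = 290.41° ≈ 290°.

290°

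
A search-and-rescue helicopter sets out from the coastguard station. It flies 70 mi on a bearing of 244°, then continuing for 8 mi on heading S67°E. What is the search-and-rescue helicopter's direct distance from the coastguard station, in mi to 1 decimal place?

65.0 mi

Leg 1 (244°, 70 mi): east 70 sin 244° = -62.92, north 70 cos 244° = -30.69
Leg 2 (S67°E, 8 mi): east 8 sin 113° = 7.36, north 8 cos 113° = -3.13
Net: -55.55 east, -33.81 north. Distance = √((-55.55)² + (-33.81)²) = 65.032 mi.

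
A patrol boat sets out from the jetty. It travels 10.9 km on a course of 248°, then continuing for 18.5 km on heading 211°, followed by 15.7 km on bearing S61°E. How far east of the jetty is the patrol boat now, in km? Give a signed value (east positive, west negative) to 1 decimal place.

Leg 1 (248°, 10.9 km): east 10.9 sin 248° = -10.11, north 10.9 cos 248° = -4.08
Leg 2 (211°, 18.5 km): east 18.5 sin 211° = -9.53, north 18.5 cos 211° = -15.86
Leg 3 (S61°E, 15.7 km): east 15.7 sin 119° = 13.73, north 15.7 cos 119° = -7.61
Net east component: -5.90 km.

-5.9 km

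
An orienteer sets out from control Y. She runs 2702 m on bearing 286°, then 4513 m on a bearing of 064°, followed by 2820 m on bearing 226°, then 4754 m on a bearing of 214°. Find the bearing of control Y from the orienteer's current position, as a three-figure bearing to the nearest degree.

045°

Leg 1 (286°, 2702 m): east 2702 sin 286° = -2597.33, north 2702 cos 286° = 744.77
Leg 2 (064°, 4513 m): east 4513 sin 64° = 4056.26, north 4513 cos 64° = 1978.37
Leg 3 (226°, 2820 m): east 2820 sin 226° = -2028.54, north 2820 cos 226° = -1958.94
Leg 4 (214°, 4754 m): east 4754 sin 214° = -2658.40, north 4754 cos 214° = -3941.24
Net displacement: -3228.01 east, -3177.04 north. Direction back to start is (3228.01, 3177.04): bearing = atan2(3228.01, 3177.04) mod 360° = 45.46° ≈ 045°.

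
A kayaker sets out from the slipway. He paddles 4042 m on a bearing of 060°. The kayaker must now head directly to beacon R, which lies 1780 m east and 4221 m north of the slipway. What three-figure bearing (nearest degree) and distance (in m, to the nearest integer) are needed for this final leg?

322°, 2793 m

Leg 1 (060°, 4042 m): east 4042 sin 60° = 3500.47, north 4042 cos 60° = 2021.00
Current position: (3500.47, 2021.00). Target: (1780, 4221). Remaining: Δeast = -1720.47, Δnorth = 2200.00.
Bearing = atan2(-1720.47, 2200.00) mod 360° = 321.97°; distance = √((-1720.47)² + (2200.00)²) = 2792.854 m.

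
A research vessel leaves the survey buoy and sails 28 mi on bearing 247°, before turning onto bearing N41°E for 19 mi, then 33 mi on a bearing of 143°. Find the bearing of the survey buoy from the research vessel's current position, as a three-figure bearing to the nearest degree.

344°

Leg 1 (247°, 28 mi): east 28 sin 247° = -25.77, north 28 cos 247° = -10.94
Leg 2 (N41°E, 19 mi): east 19 sin 41° = 12.47, north 19 cos 41° = 14.34
Leg 3 (143°, 33 mi): east 33 sin 143° = 19.86, north 33 cos 143° = -26.35
Net displacement: 6.55 east, -22.96 north. Direction back to start is (-6.55, 22.96): bearing = atan2(-6.55, 22.96) mod 360° = 344.07° ≈ 344°.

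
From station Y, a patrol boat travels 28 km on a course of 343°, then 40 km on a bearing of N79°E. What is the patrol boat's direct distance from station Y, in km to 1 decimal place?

Leg 1 (343°, 28 km): east 28 sin 343° = -8.19, north 28 cos 343° = 26.78
Leg 2 (N79°E, 40 km): east 40 sin 79° = 39.27, north 40 cos 79° = 7.63
Net: 31.08 east, 34.41 north. Distance = √((31.08)² + (34.41)²) = 46.367 km.

46.4 km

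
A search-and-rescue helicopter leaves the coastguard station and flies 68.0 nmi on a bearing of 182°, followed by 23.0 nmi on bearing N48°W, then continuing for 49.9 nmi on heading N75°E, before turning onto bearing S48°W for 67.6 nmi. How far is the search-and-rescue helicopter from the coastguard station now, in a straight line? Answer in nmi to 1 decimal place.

87.6 nmi

Leg 1 (182°, 68.0 nmi): east 68.0 sin 182° = -2.37, north 68.0 cos 182° = -67.96
Leg 2 (N48°W, 23.0 nmi): east 23.0 sin 312° = -17.09, north 23.0 cos 312° = 15.39
Leg 3 (N75°E, 49.9 nmi): east 49.9 sin 75° = 48.20, north 49.9 cos 75° = 12.92
Leg 4 (S48°W, 67.6 nmi): east 67.6 sin 228° = -50.24, north 67.6 cos 228° = -45.23
Net: -21.50 east, -84.89 north. Distance = √((-21.50)² + (-84.89)²) = 87.568 nmi.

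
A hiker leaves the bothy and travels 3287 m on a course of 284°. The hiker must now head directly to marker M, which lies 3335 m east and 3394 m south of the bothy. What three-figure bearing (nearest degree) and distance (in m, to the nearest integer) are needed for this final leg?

123°, 7753 m

Leg 1 (284°, 3287 m): east 3287 sin 284° = -3189.36, north 3287 cos 284° = 795.20
Current position: (-3189.36, 795.20). Target: (3335, -3394). Remaining: Δeast = 6524.36, Δnorth = -4189.20.
Bearing = atan2(6524.36, -4189.20) mod 360° = 122.70°; distance = √((6524.36)² + (-4189.20)²) = 7753.494 m.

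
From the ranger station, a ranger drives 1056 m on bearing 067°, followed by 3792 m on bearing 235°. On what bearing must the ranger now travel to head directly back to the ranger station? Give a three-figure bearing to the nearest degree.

050°

Leg 1 (067°, 1056 m): east 1056 sin 67° = 972.05, north 1056 cos 67° = 412.61
Leg 2 (235°, 3792 m): east 3792 sin 235° = -3106.22, north 3792 cos 235° = -2175.00
Net displacement: -2134.17 east, -1762.39 north. Direction back to start is (2134.17, 1762.39): bearing = atan2(2134.17, 1762.39) mod 360° = 50.45° ≈ 050°.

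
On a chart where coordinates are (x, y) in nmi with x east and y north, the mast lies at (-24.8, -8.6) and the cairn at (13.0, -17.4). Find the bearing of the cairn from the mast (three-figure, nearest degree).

103°

Δeast = 13.0 − -24.8 = 37.80; Δnorth = -17.4 − -8.6 = -8.80.
Bearing = atan2(Δeast, Δnorth) mod 360° = 103.11° ≈ 103°.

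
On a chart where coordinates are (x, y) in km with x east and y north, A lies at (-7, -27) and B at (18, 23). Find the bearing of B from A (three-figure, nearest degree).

Δeast = 18 − -7 = 25.00; Δnorth = 23 − -27 = 50.00.
Bearing = atan2(Δeast, Δnorth) mod 360° = 26.57° ≈ 027°.

027°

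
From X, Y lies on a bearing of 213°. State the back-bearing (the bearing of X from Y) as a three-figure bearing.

Back-bearing = 213° − 180° = 033°.

033°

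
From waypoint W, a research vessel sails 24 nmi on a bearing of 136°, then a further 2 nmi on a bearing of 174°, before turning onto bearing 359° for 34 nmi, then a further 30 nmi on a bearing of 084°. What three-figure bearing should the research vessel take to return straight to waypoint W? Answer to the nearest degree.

Leg 1 (136°, 24 nmi): east 24 sin 136° = 16.67, north 24 cos 136° = -17.26
Leg 2 (174°, 2 nmi): east 2 sin 174° = 0.21, north 2 cos 174° = -1.99
Leg 3 (359°, 34 nmi): east 34 sin 359° = -0.59, north 34 cos 359° = 33.99
Leg 4 (084°, 30 nmi): east 30 sin 84° = 29.84, north 30 cos 84° = 3.14
Net displacement: 46.12 east, 17.88 north. Direction back to start is (-46.12, -17.88): bearing = atan2(-46.12, -17.88) mod 360° = 248.81° ≈ 249°.

249°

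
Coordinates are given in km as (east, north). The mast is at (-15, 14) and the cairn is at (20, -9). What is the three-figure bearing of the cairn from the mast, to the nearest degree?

Δeast = 20 − -15 = 35.00; Δnorth = -9 − 14 = -23.00.
Bearing = atan2(Δeast, Δnorth) mod 360° = 123.31° ≈ 123°.

123°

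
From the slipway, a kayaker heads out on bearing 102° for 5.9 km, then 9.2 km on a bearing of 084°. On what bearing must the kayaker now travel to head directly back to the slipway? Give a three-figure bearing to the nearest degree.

271°

Leg 1 (102°, 5.9 km): east 5.9 sin 102° = 5.77, north 5.9 cos 102° = -1.23
Leg 2 (084°, 9.2 km): east 9.2 sin 84° = 9.15, north 9.2 cos 84° = 0.96
Net displacement: 14.92 east, -0.27 north. Direction back to start is (-14.92, 0.27): bearing = atan2(-14.92, 0.27) mod 360° = 271.02° ≈ 271°.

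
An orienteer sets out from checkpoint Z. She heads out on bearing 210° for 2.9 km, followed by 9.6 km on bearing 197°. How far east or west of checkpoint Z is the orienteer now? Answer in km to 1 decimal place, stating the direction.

4.3 km west

Leg 1 (210°, 2.9 km): east 2.9 sin 210° = -1.45, north 2.9 cos 210° = -2.51
Leg 2 (197°, 9.6 km): east 9.6 sin 197° = -2.81, north 9.6 cos 197° = -9.18
Net east component: -4.26 km.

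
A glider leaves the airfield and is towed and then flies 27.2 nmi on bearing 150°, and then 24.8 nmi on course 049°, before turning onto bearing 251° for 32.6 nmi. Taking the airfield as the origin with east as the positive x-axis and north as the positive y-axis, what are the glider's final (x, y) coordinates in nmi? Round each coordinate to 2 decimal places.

(1.49, -17.90)

Leg 1 (150°, 27.2 nmi): east 27.2 sin 150° = 13.60, north 27.2 cos 150° = -23.56
Leg 2 (049°, 24.8 nmi): east 24.8 sin 49° = 18.72, north 24.8 cos 49° = 16.27
Leg 3 (251°, 32.6 nmi): east 32.6 sin 251° = -30.82, north 32.6 cos 251° = -10.61
Summing: 1.49 nmi east, -17.90 nmi north → (1.49, -17.90).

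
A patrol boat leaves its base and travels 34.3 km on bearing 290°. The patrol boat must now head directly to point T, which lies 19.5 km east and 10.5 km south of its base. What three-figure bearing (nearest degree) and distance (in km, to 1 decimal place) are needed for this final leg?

113°, 56.3 km

Leg 1 (290°, 34.3 km): east 34.3 sin 290° = -32.23, north 34.3 cos 290° = 11.73
Current position: (-32.23, 11.73). Target: (19.5, -10.5). Remaining: Δeast = 51.73, Δnorth = -22.23.
Bearing = atan2(51.73, -22.23) mod 360° = 113.26°; distance = √((51.73)² + (-22.23)²) = 56.306 km.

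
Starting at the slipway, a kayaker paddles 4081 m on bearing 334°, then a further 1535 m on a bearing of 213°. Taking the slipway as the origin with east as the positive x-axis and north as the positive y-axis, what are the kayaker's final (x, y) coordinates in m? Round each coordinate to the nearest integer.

Leg 1 (334°, 4081 m): east 4081 sin 334° = -1788.99, north 4081 cos 334° = 3667.98
Leg 2 (213°, 1535 m): east 1535 sin 213° = -836.02, north 1535 cos 213° = -1287.36
Summing: -2625.01 m east, 2380.62 m north → (-2625, 2381).

(-2625, 2381)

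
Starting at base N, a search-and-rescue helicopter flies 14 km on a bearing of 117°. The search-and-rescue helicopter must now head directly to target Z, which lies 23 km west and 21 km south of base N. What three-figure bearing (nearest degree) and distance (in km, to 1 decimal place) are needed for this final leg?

Leg 1 (117°, 14 km): east 14 sin 117° = 12.47, north 14 cos 117° = -6.36
Current position: (12.47, -6.36). Target: (-23, -21). Remaining: Δeast = -35.47, Δnorth = -14.64.
Bearing = atan2(-35.47, -14.64) mod 360° = 247.57°; distance = √((-35.47)² + (-14.64)²) = 38.378 km.

248°, 38.4 km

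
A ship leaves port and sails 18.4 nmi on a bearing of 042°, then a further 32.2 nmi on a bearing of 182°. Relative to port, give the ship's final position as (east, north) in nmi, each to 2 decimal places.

(11.19, -18.51)

Leg 1 (042°, 18.4 nmi): east 18.4 sin 42° = 12.31, north 18.4 cos 42° = 13.67
Leg 2 (182°, 32.2 nmi): east 32.2 sin 182° = -1.12, north 32.2 cos 182° = -32.18
Summing: 11.19 nmi east, -18.51 nmi north → (11.19, -18.51).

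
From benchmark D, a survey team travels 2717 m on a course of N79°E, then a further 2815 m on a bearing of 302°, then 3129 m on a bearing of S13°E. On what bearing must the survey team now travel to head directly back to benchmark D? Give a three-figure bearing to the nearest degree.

Leg 1 (N79°E, 2717 m): east 2717 sin 79° = 2667.08, north 2717 cos 79° = 518.43
Leg 2 (302°, 2815 m): east 2815 sin 302° = -2387.26, north 2815 cos 302° = 1491.72
Leg 3 (S13°E, 3129 m): east 3129 sin 167° = 703.87, north 3129 cos 167° = -3048.80
Net displacement: 983.70 east, -1038.65 north. Direction back to start is (-983.70, 1038.65): bearing = atan2(-983.70, 1038.65) mod 360° = 316.56° ≈ 317°.

317°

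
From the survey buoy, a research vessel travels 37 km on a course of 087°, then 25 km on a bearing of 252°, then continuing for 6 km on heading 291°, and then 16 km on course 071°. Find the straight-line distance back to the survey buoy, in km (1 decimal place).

Leg 1 (087°, 37 km): east 37 sin 87° = 36.95, north 37 cos 87° = 1.94
Leg 2 (252°, 25 km): east 25 sin 252° = -23.78, north 25 cos 252° = -7.73
Leg 3 (291°, 6 km): east 6 sin 291° = -5.60, north 6 cos 291° = 2.15
Leg 4 (071°, 16 km): east 16 sin 71° = 15.13, north 16 cos 71° = 5.21
Net: 22.70 east, 1.57 north. Distance = √((22.70)² + (1.57)²) = 22.754 km.

22.8 km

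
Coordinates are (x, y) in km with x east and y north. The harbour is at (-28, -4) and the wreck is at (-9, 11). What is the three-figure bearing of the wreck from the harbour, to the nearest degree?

052°

Δeast = -9 − -28 = 19.00; Δnorth = 11 − -4 = 15.00.
Bearing = atan2(Δeast, Δnorth) mod 360° = 51.71° ≈ 052°.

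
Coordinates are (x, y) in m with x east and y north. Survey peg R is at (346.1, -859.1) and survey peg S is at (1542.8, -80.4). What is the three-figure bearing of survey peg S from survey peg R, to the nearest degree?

Δeast = 1542.8 − 346.1 = 1196.70; Δnorth = -80.4 − -859.1 = 778.70.
Bearing = atan2(Δeast, Δnorth) mod 360° = 56.95° ≈ 057°.

057°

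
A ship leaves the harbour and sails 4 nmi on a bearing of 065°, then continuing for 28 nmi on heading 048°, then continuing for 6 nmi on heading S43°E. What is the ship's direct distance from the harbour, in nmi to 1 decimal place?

32.7 nmi

Leg 1 (065°, 4 nmi): east 4 sin 65° = 3.63, north 4 cos 65° = 1.69
Leg 2 (048°, 28 nmi): east 28 sin 48° = 20.81, north 28 cos 48° = 18.74
Leg 3 (S43°E, 6 nmi): east 6 sin 137° = 4.09, north 6 cos 137° = -4.39
Net: 28.53 east, 16.04 north. Distance = √((28.53)² + (16.04)²) = 32.725 nmi.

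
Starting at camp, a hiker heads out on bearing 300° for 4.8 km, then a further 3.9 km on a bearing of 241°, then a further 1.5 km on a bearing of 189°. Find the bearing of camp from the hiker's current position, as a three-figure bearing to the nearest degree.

083°

Leg 1 (300°, 4.8 km): east 4.8 sin 300° = -4.16, north 4.8 cos 300° = 2.40
Leg 2 (241°, 3.9 km): east 3.9 sin 241° = -3.41, north 3.9 cos 241° = -1.89
Leg 3 (189°, 1.5 km): east 1.5 sin 189° = -0.23, north 1.5 cos 189° = -1.48
Net displacement: -7.80 east, -0.97 north. Direction back to start is (7.80, 0.97): bearing = atan2(7.80, 0.97) mod 360° = 82.90° ≈ 083°.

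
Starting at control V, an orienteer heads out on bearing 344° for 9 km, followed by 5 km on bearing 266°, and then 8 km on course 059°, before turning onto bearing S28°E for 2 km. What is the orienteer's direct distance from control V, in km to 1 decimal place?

Leg 1 (344°, 9 km): east 9 sin 344° = -2.48, north 9 cos 344° = 8.65
Leg 2 (266°, 5 km): east 5 sin 266° = -4.99, north 5 cos 266° = -0.35
Leg 3 (059°, 8 km): east 8 sin 59° = 6.86, north 8 cos 59° = 4.12
Leg 4 (S28°E, 2 km): east 2 sin 152° = 0.94, north 2 cos 152° = -1.77
Net: 0.33 east, 10.66 north. Distance = √((0.33)² + (10.66)²) = 10.662 km.

10.7 km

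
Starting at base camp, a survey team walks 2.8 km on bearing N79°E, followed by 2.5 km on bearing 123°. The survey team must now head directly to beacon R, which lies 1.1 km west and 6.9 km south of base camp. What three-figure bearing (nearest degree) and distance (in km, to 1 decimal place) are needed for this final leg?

224°, 8.5 km

Leg 1 (N79°E, 2.8 km): east 2.8 sin 79° = 2.75, north 2.8 cos 79° = 0.53
Leg 2 (123°, 2.5 km): east 2.5 sin 123° = 2.10, north 2.5 cos 123° = -1.36
Current position: (4.85, -0.83). Target: (-1.1, -6.9). Remaining: Δeast = -5.95, Δnorth = -6.07.
Bearing = atan2(-5.95, -6.07) mod 360° = 224.39°; distance = √((-5.95)² + (-6.07)²) = 8.498 km.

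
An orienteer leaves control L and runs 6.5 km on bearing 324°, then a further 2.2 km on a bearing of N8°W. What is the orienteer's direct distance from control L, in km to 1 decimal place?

Leg 1 (324°, 6.5 km): east 6.5 sin 324° = -3.82, north 6.5 cos 324° = 5.26
Leg 2 (N8°W, 2.2 km): east 2.2 sin 352° = -0.31, north 2.2 cos 352° = 2.18
Net: -4.13 east, 7.44 north. Distance = √((-4.13)² + (7.44)²) = 8.505 km.

8.5 km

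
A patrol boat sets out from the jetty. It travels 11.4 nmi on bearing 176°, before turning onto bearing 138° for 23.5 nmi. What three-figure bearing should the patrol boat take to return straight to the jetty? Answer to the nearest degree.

330°

Leg 1 (176°, 11.4 nmi): east 11.4 sin 176° = 0.80, north 11.4 cos 176° = -11.37
Leg 2 (138°, 23.5 nmi): east 23.5 sin 138° = 15.72, north 23.5 cos 138° = -17.46
Net displacement: 16.52 east, -28.84 north. Direction back to start is (-16.52, 28.84): bearing = atan2(-16.52, 28.84) mod 360° = 330.19° ≈ 330°.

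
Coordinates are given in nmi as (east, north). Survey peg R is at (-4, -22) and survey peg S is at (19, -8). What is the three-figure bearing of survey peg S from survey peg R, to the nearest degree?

Δeast = 19 − -4 = 23.00; Δnorth = -8 − -22 = 14.00.
Bearing = atan2(Δeast, Δnorth) mod 360° = 58.67° ≈ 059°.

059°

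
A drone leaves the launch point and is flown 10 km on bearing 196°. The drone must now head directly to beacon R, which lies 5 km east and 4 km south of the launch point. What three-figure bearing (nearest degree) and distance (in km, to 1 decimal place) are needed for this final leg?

054°, 9.6 km

Leg 1 (196°, 10 km): east 10 sin 196° = -2.76, north 10 cos 196° = -9.61
Current position: (-2.76, -9.61). Target: (5, -4). Remaining: Δeast = 7.76, Δnorth = 5.61.
Bearing = atan2(7.76, 5.61) mod 360° = 54.11°; distance = √((7.76)² + (5.61)²) = 9.574 km.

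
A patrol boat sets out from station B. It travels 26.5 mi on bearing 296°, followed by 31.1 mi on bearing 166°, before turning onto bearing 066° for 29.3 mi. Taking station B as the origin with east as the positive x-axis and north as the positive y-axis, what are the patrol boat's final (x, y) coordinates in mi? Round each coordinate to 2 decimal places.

Leg 1 (296°, 26.5 mi): east 26.5 sin 296° = -23.82, north 26.5 cos 296° = 11.62
Leg 2 (166°, 31.1 mi): east 31.1 sin 166° = 7.52, north 31.1 cos 166° = -30.18
Leg 3 (066°, 29.3 mi): east 29.3 sin 66° = 26.77, north 29.3 cos 66° = 11.92
Summing: 10.47 mi east, -6.64 mi north → (10.47, -6.64).

(10.47, -6.64)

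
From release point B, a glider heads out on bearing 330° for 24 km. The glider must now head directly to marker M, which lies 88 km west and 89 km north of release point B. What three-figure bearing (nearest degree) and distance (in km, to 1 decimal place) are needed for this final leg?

Leg 1 (330°, 24 km): east 24 sin 330° = -12.00, north 24 cos 330° = 20.78
Current position: (-12.00, 20.78). Target: (-88, 89). Remaining: Δeast = -76.00, Δnorth = 68.22.
Bearing = atan2(-76.00, 68.22) mod 360° = 311.91°; distance = √((-76.00)² + (68.22)²) = 102.124 km.

312°, 102.1 km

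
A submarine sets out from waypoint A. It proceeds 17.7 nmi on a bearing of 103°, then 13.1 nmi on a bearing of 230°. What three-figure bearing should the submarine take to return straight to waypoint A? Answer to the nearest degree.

Leg 1 (103°, 17.7 nmi): east 17.7 sin 103° = 17.25, north 17.7 cos 103° = -3.98
Leg 2 (230°, 13.1 nmi): east 13.1 sin 230° = -10.04, north 13.1 cos 230° = -8.42
Net displacement: 7.21 east, -12.40 north. Direction back to start is (-7.21, 12.40): bearing = atan2(-7.21, 12.40) mod 360° = 329.82° ≈ 330°.

330°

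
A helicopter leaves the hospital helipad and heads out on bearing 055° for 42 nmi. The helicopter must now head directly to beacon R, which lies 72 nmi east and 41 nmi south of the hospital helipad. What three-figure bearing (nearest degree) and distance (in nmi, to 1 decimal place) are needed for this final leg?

Leg 1 (055°, 42 nmi): east 42 sin 55° = 34.40, north 42 cos 55° = 24.09
Current position: (34.40, 24.09). Target: (72, -41). Remaining: Δeast = 37.60, Δnorth = -65.09.
Bearing = atan2(37.60, -65.09) mod 360° = 149.99°; distance = √((37.60)² + (-65.09)²) = 75.168 nmi.

150°, 75.2 nmi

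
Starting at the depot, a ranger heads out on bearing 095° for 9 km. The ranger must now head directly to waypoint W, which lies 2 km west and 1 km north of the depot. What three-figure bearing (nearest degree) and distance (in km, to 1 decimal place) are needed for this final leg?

Leg 1 (095°, 9 km): east 9 sin 95° = 8.97, north 9 cos 95° = -0.78
Current position: (8.97, -0.78). Target: (-2, 1). Remaining: Δeast = -10.97, Δnorth = 1.78.
Bearing = atan2(-10.97, 1.78) mod 360° = 279.24°; distance = √((-10.97)² + (1.78)²) = 11.110 km.

279°, 11.1 km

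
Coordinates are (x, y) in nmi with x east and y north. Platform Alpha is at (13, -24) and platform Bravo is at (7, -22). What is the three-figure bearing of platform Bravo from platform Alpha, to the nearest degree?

Δeast = 7 − 13 = -6.00; Δnorth = -22 − -24 = 2.00.
Bearing = atan2(Δeast, Δnorth) mod 360° = 288.43° ≈ 288°.

288°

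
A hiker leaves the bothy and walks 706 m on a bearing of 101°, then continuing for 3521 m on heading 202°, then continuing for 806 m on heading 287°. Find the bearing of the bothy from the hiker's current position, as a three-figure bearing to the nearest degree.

024°

Leg 1 (101°, 706 m): east 706 sin 101° = 693.03, north 706 cos 101° = -134.71
Leg 2 (202°, 3521 m): east 3521 sin 202° = -1318.99, north 3521 cos 202° = -3264.61
Leg 3 (287°, 806 m): east 806 sin 287° = -770.78, north 806 cos 287° = 235.65
Net displacement: -1396.74 east, -3163.67 north. Direction back to start is (1396.74, 3163.67): bearing = atan2(1396.74, 3163.67) mod 360° = 23.82° ≈ 024°.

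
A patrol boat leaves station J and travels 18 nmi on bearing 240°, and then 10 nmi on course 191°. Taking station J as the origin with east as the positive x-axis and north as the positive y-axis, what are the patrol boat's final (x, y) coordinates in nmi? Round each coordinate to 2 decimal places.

(-17.50, -18.82)

Leg 1 (240°, 18 nmi): east 18 sin 240° = -15.59, north 18 cos 240° = -9.00
Leg 2 (191°, 10 nmi): east 10 sin 191° = -1.91, north 10 cos 191° = -9.82
Summing: -17.50 nmi east, -18.82 nmi north → (-17.50, -18.82).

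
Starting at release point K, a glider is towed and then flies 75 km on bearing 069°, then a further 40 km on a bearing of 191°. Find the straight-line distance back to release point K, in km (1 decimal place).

Leg 1 (069°, 75 km): east 75 sin 69° = 70.02, north 75 cos 69° = 26.88
Leg 2 (191°, 40 km): east 40 sin 191° = -7.63, north 40 cos 191° = -39.27
Net: 62.39 east, -12.39 north. Distance = √((62.39)² + (-12.39)²) = 63.604 km.

63.6 km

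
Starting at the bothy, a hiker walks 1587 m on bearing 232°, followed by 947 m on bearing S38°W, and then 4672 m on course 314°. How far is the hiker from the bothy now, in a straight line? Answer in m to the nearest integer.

5413 m

Leg 1 (232°, 1587 m): east 1587 sin 232° = -1250.57, north 1587 cos 232° = -977.05
Leg 2 (S38°W, 947 m): east 947 sin 218° = -583.03, north 947 cos 218° = -746.25
Leg 3 (314°, 4672 m): east 4672 sin 314° = -3360.76, north 4672 cos 314° = 3245.44
Net: -5194.36 east, 1522.14 north. Distance = √((-5194.36)² + (1522.14)²) = 5412.790 m.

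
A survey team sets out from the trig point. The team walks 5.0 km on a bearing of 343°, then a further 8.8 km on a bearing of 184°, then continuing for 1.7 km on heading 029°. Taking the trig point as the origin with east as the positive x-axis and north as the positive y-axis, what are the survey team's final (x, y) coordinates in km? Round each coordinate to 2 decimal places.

(-1.25, -2.51)

Leg 1 (343°, 5.0 km): east 5.0 sin 343° = -1.46, north 5.0 cos 343° = 4.78
Leg 2 (184°, 8.8 km): east 8.8 sin 184° = -0.61, north 8.8 cos 184° = -8.78
Leg 3 (029°, 1.7 km): east 1.7 sin 29° = 0.82, north 1.7 cos 29° = 1.49
Summing: -1.25 km east, -2.51 km north → (-1.25, -2.51).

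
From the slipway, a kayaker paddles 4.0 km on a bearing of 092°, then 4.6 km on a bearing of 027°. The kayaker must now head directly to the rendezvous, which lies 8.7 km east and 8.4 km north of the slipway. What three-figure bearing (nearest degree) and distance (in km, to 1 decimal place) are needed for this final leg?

Leg 1 (092°, 4.0 km): east 4.0 sin 92° = 4.00, north 4.0 cos 92° = -0.14
Leg 2 (027°, 4.6 km): east 4.6 sin 27° = 2.09, north 4.6 cos 27° = 4.10
Current position: (6.09, 3.96). Target: (8.7, 8.4). Remaining: Δeast = 2.61, Δnorth = 4.44.
Bearing = atan2(2.61, 4.44) mod 360° = 30.48°; distance = √((2.61)² + (4.44)²) = 5.153 km.

030°, 5.2 km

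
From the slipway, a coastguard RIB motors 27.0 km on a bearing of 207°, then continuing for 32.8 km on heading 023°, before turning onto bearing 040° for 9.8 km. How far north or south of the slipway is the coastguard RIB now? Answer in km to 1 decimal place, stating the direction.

13.6 km north

Leg 1 (207°, 27.0 km): east 27.0 sin 207° = -12.26, north 27.0 cos 207° = -24.06
Leg 2 (023°, 32.8 km): east 32.8 sin 23° = 12.82, north 32.8 cos 23° = 30.19
Leg 3 (040°, 9.8 km): east 9.8 sin 40° = 6.30, north 9.8 cos 40° = 7.51
Net north component: 13.64 km.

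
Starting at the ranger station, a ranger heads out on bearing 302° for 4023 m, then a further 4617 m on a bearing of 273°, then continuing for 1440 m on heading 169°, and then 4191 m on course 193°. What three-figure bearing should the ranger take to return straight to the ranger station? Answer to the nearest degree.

070°

Leg 1 (302°, 4023 m): east 4023 sin 302° = -3411.70, north 4023 cos 302° = 2131.87
Leg 2 (273°, 4617 m): east 4617 sin 273° = -4610.67, north 4617 cos 273° = 241.64
Leg 3 (169°, 1440 m): east 1440 sin 169° = 274.76, north 1440 cos 169° = -1413.54
Leg 4 (193°, 4191 m): east 4191 sin 193° = -942.77, north 4191 cos 193° = -4083.58
Net displacement: -8690.37 east, -3123.63 north. Direction back to start is (8690.37, 3123.63): bearing = atan2(8690.37, 3123.63) mod 360° = 70.23° ≈ 070°.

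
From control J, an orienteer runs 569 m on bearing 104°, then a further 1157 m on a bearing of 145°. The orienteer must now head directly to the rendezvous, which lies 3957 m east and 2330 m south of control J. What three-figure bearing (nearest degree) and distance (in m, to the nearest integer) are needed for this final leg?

114°, 3011 m

Leg 1 (104°, 569 m): east 569 sin 104° = 552.10, north 569 cos 104° = -137.65
Leg 2 (145°, 1157 m): east 1157 sin 145° = 663.63, north 1157 cos 145° = -947.76
Current position: (1215.73, -1085.41). Target: (3957, -2330). Remaining: Δeast = 2741.27, Δnorth = -1244.59.
Bearing = atan2(2741.27, -1244.59) mod 360° = 114.42°; distance = √((2741.27)² + (-1244.59)²) = 3010.578 m.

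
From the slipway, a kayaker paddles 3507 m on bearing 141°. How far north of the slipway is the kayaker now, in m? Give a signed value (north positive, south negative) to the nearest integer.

-2725 m

Leg 1 (141°, 3507 m): east 3507 sin 141° = 2207.03, north 3507 cos 141° = -2725.45
Net north component: -2725.45 m.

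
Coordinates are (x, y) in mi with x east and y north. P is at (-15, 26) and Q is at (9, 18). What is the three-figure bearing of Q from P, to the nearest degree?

Δeast = 9 − -15 = 24.00; Δnorth = 18 − 26 = -8.00.
Bearing = atan2(Δeast, Δnorth) mod 360° = 108.43° ≈ 108°.

108°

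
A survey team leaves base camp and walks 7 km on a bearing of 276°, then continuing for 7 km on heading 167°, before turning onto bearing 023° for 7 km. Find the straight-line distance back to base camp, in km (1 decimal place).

2.7 km

Leg 1 (276°, 7 km): east 7 sin 276° = -6.96, north 7 cos 276° = 0.73
Leg 2 (167°, 7 km): east 7 sin 167° = 1.57, north 7 cos 167° = -6.82
Leg 3 (023°, 7 km): east 7 sin 23° = 2.74, north 7 cos 23° = 6.44
Net: -2.65 east, 0.35 north. Distance = √((-2.65)² + (0.35)²) = 2.675 km.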